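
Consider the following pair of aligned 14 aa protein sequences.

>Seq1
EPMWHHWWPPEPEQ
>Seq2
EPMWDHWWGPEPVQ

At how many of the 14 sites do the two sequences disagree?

Mismatches occur at site 5 (H→D), site 9 (P→G), site 13 (E→V).
That gives 3 mismatches out of 14 aligned sites, so the Hamming distance is 3.

3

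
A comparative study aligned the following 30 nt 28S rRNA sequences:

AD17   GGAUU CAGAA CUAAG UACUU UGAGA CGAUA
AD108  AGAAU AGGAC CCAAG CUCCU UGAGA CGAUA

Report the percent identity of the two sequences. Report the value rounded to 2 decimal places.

Differing sites — 1:G/A; 4:U/A; 6:C/A; 7:A/G; 10:A/C; 12:U/C; 16:U/C; 17:A/U; 19:U/C.
21 of the 30 sites match, so the percent identity is 21/30 × 100 = 70.00%.

70.00%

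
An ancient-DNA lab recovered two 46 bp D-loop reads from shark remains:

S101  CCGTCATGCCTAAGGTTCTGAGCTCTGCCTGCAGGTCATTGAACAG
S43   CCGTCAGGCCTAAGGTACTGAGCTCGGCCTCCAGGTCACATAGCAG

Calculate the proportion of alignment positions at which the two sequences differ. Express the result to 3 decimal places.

Differing sites — 7:T/G; 17:T/A; 26:T/G; 31:G/C; 39:T/C; 40:T/A; 41:G/T; 43:A/G.
There are 8 differences over 46 sites, so p = 8/46 = 0.174.

0.174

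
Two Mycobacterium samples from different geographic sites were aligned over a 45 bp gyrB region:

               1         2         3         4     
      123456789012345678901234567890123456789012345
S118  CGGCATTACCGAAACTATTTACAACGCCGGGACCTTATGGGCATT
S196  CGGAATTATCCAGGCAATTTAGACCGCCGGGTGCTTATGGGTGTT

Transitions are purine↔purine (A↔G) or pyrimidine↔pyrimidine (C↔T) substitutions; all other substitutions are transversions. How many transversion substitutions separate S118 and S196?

7

Differing sites — 4:C/A (Tv); 9:C/T (Ti); 11:G/C (Tv); 13:A/G (Ti); 14:A/G (Ti); 16:T/A (Tv); 22:C/G (Tv); 24:A/C (Tv); 32:A/T (Tv); 33:C/G (Tv); 42:C/T (Ti); 43:A/G (Ti).
Of the 12 differences, 5 transitions and 7 transversions, so the answer is 7.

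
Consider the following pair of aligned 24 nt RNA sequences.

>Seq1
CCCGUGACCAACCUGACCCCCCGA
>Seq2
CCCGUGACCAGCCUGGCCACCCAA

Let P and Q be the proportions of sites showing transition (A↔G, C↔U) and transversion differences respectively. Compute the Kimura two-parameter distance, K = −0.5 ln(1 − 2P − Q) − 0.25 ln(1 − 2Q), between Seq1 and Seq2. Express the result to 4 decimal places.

Differing sites — 11:A/G (Ti); 16:A/G (Ti); 19:C/A (Tv); 23:G/A (Ti).
Of the 4 differences, 3 transitions and 1 transversion over 24 sites: P = 3/24 = 0.125000, Q = 1/24 = 0.041667.
d = −0.5·ln(0.708333) − 0.25·ln(0.916666) = −0.5·(-0.344841) − 0.25·(-0.087012) = 0.1942.

0.1942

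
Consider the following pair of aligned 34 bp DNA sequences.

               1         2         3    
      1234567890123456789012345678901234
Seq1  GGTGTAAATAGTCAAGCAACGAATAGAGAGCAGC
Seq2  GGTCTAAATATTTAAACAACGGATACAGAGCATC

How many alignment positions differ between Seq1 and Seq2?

Differing sites — 4:G/C; 11:G/T; 13:C/T; 16:G/A; 22:A/G; 26:G/C; 33:G/T.
That gives 7 mismatches out of 34 aligned sites, so the Hamming distance is 7.

7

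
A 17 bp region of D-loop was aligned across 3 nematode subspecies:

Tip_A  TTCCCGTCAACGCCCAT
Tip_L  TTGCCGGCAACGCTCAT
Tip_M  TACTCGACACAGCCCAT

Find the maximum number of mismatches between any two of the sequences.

7

Pairwise Hamming distances:
  Tip_A vs Tip_L: 3
  Tip_A vs Tip_M: 5
  Tip_L vs Tip_M: 7
The largest is 7, between Tip_L and Tip_M.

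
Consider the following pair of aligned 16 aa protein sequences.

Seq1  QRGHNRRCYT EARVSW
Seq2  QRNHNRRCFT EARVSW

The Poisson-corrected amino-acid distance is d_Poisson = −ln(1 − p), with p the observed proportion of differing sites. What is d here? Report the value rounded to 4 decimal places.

0.1335

Differing sites — 3:G/N; 9:Y/F.
p = 2/16 = 0.125000.
d = −ln(1 − 0.125000) = −ln(0.875000) = 0.1335.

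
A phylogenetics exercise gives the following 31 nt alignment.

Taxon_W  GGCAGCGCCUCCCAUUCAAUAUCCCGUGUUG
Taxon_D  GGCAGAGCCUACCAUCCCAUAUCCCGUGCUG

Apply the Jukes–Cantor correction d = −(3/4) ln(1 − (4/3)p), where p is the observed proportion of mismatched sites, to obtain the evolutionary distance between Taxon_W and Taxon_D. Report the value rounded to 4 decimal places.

0.1816

The sequences differ at positions 6 (C/A), 11 (C/A), 16 (U/C), 18 (A/C), 29 (U/C).
p = 5/31 = 0.161290.
d = −0.75 · ln(1 − (4/3)·0.161290) = −0.75 · ln(0.784947) = −0.75 · (-0.242139) = 0.1816.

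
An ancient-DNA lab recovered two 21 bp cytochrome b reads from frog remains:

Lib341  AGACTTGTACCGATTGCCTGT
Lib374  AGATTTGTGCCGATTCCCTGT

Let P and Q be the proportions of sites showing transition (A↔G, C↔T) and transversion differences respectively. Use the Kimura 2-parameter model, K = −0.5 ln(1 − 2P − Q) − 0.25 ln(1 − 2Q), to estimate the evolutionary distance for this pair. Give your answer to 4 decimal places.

0.1610

Mismatches occur at site 4 (C/T, transition), site 9 (A/G, transition), site 16 (G/C, transversion).
Of the 3 differences, 2 transitions and 1 transversion over 21 sites: P = 2/21 = 0.095238, Q = 1/21 = 0.047619.
d = −0.5·ln(0.761905) − 0.25·ln(0.904762) = −0.5·(-0.271933) − 0.25·(-0.100083) = 0.1610.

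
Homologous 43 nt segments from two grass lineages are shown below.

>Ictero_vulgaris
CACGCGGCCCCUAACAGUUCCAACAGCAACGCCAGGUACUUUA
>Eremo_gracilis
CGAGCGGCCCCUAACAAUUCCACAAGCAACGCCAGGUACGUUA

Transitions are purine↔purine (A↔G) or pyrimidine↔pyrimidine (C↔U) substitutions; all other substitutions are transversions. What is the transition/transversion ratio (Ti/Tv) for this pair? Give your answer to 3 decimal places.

0.500

The sequences differ at positions 2 (A/G, transition), 3 (C/A, transversion), 17 (G/A, transition), 23 (A/C, transversion), 24 (C/A, transversion), 40 (U/G, transversion).
Of the 6 differences, 2 transitions and 4 transversions, so Ti/Tv = 2/4 = 0.500.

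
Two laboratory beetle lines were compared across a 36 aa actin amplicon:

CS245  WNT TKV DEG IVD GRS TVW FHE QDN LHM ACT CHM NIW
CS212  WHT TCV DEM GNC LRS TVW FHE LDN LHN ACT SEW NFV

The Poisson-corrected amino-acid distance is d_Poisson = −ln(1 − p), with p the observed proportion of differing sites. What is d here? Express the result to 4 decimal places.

0.4925

Differing sites — 2:N/H; 5:K/C; 9:G/M; 10:I/G; 11:V/N; 12:D/C; 13:G/L; 22:Q/L; 27:M/N; 31:C/S; 32:H/E; 33:M/W; 35:I/F; 36:W/V.
p = 14/36 = 0.388889.
d = −ln(1 − 0.388889) = −ln(0.611111) = 0.4925.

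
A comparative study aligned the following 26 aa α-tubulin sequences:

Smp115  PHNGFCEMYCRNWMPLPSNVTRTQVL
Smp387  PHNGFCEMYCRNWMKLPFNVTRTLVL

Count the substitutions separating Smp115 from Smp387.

3

The sequences differ at positions 15 (P/K), 18 (S/F), 24 (Q/L).
That gives 3 mismatches out of 26 aligned sites, so the Hamming distance is 3.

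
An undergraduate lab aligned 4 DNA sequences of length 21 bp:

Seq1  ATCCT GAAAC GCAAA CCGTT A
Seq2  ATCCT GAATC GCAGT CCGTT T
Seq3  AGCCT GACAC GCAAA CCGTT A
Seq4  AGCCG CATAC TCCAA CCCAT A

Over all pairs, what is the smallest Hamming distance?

2

Pairwise Hamming distances:
  Seq1 vs Seq2: 4
  Seq1 vs Seq3: 2
  Seq1 vs Seq4: 8
  Seq2 vs Seq3: 6
  Seq2 vs Seq4: 12
  Seq3 vs Seq4: 7
The smallest is 2, between Seq1 and Seq3.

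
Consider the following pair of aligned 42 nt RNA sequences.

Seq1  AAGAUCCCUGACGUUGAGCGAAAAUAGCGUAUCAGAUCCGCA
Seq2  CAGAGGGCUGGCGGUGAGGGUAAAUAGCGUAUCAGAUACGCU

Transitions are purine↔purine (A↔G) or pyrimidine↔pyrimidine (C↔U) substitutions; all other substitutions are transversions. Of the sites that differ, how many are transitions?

Differing sites — 1:A/C (Tv); 5:U/G (Tv); 6:C/G (Tv); 7:C/G (Tv); 11:A/G (Ti); 14:U/G (Tv); 19:C/G (Tv); 21:A/U (Tv); 38:C/A (Tv); 42:A/U (Tv).
Of the 10 differences, 1 transition and 9 transversions, so the answer is 1.

1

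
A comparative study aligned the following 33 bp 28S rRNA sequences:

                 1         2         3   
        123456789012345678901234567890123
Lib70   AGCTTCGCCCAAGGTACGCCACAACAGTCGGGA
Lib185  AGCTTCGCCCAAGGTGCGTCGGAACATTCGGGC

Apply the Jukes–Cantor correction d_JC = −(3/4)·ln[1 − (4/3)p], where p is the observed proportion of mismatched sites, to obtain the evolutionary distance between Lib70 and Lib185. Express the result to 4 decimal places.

Differing sites — 16:A/G; 19:C/T; 21:A/G; 22:C/G; 27:G/T; 33:A/C.
p = 6/33 = 0.181818.
d = −0.75 · ln(1 − (4/3)·0.181818) = −0.75 · ln(0.757576) = −0.75 · (-0.277631) = 0.2082.

0.2082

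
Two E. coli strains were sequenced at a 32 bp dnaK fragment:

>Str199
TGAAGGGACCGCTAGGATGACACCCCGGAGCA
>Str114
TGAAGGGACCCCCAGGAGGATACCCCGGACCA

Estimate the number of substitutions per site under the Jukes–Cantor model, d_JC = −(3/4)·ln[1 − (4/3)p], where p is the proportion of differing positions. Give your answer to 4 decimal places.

Differing sites — 11:G/C; 13:T/C; 18:T/G; 21:C/T; 30:G/C.
p = 5/32 = 0.156250.
d = −0.75 · ln(1 − (4/3)·0.156250) = −0.75 · ln(0.791667) = −0.75 · (-0.233614) = 0.1752.

0.1752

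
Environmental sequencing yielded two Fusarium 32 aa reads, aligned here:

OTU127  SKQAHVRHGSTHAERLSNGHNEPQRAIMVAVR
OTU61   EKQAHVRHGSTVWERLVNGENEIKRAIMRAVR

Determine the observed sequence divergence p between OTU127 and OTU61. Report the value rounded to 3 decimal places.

0.250

Mismatches occur at site 1 (S→E), site 12 (H→V), site 13 (A→W), site 17 (S→V), site 20 (H→E), site 23 (P→I), site 24 (Q→K), site 29 (V→R).
There are 8 differences over 32 sites, so p = 8/32 = 0.250.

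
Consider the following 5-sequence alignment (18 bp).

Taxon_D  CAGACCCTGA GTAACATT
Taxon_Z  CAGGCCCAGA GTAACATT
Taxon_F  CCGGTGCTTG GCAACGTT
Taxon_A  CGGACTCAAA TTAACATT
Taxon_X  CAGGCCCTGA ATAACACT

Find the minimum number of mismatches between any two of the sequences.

Pairwise Hamming distances:
  Taxon_D vs Taxon_Z: 2
  Taxon_D vs Taxon_F: 8
  Taxon_D vs Taxon_A: 5
  Taxon_D vs Taxon_X: 3
  Taxon_Z vs Taxon_F: 8
  Taxon_Z vs Taxon_A: 5
  Taxon_Z vs Taxon_X: 3
  Taxon_F vs Taxon_A: 10
  Taxon_F vs Taxon_X: 9
  Taxon_A vs Taxon_X: 7
The smallest is 2, between Taxon_D and Taxon_Z.

2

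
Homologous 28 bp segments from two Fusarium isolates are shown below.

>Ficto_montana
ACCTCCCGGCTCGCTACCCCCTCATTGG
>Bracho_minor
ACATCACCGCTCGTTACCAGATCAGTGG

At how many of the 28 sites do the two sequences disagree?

The sequences differ at positions 3 (C/A), 6 (C/A), 8 (G/C), 14 (C/T), 19 (C/A), 20 (C/G), 21 (C/A), 25 (T/G).
That gives 8 mismatches out of 28 aligned sites, so the Hamming distance is 8.

8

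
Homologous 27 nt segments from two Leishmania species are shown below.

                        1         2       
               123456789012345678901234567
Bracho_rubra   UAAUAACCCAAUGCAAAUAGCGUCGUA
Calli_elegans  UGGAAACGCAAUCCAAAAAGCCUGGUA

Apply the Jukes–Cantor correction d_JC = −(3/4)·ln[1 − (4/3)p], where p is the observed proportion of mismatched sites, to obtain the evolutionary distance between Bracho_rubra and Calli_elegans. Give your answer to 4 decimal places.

0.3770

Differing sites — 2:A/G; 3:A/G; 4:U/A; 8:C/G; 13:G/C; 18:U/A; 22:G/C; 24:C/G.
p = 8/27 = 0.296296.
d = −0.75 · ln(1 − (4/3)·0.296296) = −0.75 · ln(0.604939) = −0.75 · (-0.502628) = 0.3770.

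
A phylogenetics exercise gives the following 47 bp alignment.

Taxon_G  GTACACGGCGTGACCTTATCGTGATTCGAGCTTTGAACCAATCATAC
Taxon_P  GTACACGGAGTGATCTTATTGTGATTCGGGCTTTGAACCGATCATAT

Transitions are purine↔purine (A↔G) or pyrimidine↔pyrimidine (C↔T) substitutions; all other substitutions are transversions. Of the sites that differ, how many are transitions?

The sequences differ at positions 9 (C/A, transversion), 14 (C/T, transition), 20 (C/T, transition), 29 (A/G, transition), 40 (A/G, transition), 47 (C/T, transition).
Of the 6 differences, 5 transitions and 1 transversion, so the answer is 5.

5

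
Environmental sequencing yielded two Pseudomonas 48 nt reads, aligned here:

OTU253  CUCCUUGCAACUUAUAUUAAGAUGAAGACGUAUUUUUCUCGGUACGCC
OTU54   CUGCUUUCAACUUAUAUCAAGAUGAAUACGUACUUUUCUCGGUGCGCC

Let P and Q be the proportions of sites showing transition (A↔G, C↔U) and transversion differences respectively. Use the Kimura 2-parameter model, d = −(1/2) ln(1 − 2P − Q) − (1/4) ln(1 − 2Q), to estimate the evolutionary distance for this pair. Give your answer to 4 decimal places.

Mismatches occur at site 3 (C→G, transversion), site 7 (G→U, transversion), site 18 (U→C, transition), site 27 (G→U, transversion), site 33 (U→C, transition), site 44 (A→G, transition).
Of the 6 differences, 3 transitions and 3 transversions over 48 sites: P = 3/48 = 0.062500, Q = 3/48 = 0.062500.
d = −0.5·ln(0.812500) − 0.25·ln(0.875000) = −0.5·(-0.207639) − 0.25·(-0.133531) = 0.1372.

0.1372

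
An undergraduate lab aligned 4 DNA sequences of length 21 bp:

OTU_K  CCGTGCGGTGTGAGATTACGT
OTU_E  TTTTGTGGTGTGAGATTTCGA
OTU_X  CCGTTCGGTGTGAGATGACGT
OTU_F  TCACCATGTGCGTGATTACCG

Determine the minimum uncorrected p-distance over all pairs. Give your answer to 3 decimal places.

0.095

Pairwise Hamming distances:
  OTU_K vs OTU_E: 6
  OTU_K vs OTU_X: 2
  OTU_K vs OTU_F: 10
  OTU_E vs OTU_X: 8
  OTU_E vs OTU_F: 11
  OTU_X vs OTU_F: 11
The smallest is 2 mismatches, between OTU_K and OTU_X; p = 2/21 = 0.095.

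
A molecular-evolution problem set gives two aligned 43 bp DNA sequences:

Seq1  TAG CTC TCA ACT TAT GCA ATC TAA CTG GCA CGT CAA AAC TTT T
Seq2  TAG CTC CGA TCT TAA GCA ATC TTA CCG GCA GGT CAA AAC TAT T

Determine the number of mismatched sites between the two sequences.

8

The sequences differ at positions 7 (T/C), 8 (C/G), 10 (A/T), 15 (T/A), 23 (A/T), 26 (T/C), 31 (C/G), 41 (T/A).
That gives 8 mismatches out of 43 aligned sites, so the Hamming distance is 8.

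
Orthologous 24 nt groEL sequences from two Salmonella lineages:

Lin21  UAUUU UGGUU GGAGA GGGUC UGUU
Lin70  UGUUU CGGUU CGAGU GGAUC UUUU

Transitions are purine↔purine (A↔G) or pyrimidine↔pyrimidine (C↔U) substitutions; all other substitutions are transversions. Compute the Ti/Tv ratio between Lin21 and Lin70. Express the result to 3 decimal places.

1.000

Mismatches occur at site 2 (A↔G, transition), site 6 (U↔C, transition), site 11 (G↔C, transversion), site 15 (A↔U, transversion), site 18 (G↔A, transition), site 22 (G↔U, transversion).
Of the 6 differences, 3 transitions and 3 transversions, so Ti/Tv = 3/3 = 1.000.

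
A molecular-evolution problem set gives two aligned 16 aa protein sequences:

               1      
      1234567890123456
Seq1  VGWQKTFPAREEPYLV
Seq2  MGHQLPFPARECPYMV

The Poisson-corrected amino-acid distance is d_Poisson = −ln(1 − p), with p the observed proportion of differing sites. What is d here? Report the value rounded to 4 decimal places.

0.4700

The sequences differ at positions 1 (V/M), 3 (W/H), 5 (K/L), 6 (T/P), 12 (E/C), 15 (L/M).
p = 6/16 = 0.375000.
d = −ln(1 − 0.375000) = −ln(0.625000) = 0.4700.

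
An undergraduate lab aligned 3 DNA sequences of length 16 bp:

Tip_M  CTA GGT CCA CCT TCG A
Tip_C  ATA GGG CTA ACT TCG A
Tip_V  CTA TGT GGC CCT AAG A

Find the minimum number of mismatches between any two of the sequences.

4

Pairwise Hamming distances:
  Tip_M vs Tip_C: 4
  Tip_M vs Tip_V: 6
  Tip_C vs Tip_V: 9
The smallest is 4, between Tip_M and Tip_C.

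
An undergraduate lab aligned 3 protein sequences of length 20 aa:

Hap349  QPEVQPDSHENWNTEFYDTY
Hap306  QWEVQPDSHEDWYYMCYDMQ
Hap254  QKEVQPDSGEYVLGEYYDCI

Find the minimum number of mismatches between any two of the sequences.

Pairwise Hamming distances:
  Hap349 vs Hap306: 8
  Hap349 vs Hap254: 9
  Hap306 vs Hap254: 10
The smallest is 8, between Hap349 and Hap306.

8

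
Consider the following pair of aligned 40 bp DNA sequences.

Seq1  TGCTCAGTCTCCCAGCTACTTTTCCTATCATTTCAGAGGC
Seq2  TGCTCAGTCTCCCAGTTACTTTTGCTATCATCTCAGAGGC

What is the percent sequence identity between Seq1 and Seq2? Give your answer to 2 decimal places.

The sequences differ at positions 16 (C/T), 24 (C/G), 32 (T/C).
37 of the 40 sites match, so the percent identity is 37/40 × 100 = 92.50%.

92.50%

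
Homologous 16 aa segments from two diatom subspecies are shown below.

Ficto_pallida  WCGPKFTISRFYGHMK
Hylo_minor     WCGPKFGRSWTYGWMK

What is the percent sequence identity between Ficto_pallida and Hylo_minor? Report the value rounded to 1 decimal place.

Differing sites — 7:T/G; 8:I/R; 10:R/W; 11:F/T; 14:H/W.
11 of the 16 sites match, so the percent identity is 11/16 × 100 = 68.8%.

68.8%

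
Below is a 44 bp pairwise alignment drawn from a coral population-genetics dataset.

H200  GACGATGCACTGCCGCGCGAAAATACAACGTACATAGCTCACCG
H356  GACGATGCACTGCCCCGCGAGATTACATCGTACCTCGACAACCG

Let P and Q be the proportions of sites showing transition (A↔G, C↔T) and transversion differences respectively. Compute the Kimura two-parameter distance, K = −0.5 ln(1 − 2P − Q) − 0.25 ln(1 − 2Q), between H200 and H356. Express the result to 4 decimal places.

0.2396

Differing sites — 15:G/C (Tv); 21:A/G (Ti); 23:A/T (Tv); 28:A/T (Tv); 34:A/C (Tv); 36:A/C (Tv); 38:C/A (Tv); 39:T/C (Ti); 40:C/A (Tv).
Of the 9 differences, 2 transitions and 7 transversions over 44 sites: P = 2/44 = 0.045455, Q = 7/44 = 0.159091.
d = −0.5·ln(0.749999) − 0.25·ln(0.681818) = −0.5·(-0.287683) − 0.25·(-0.382993) = 0.2396.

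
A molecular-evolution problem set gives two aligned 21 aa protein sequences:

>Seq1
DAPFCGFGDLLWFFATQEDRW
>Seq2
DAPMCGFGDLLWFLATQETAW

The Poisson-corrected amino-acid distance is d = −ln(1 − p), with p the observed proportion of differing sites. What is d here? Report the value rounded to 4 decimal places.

0.2113

The sequences differ at positions 4 (F/M), 14 (F/L), 19 (D/T), 20 (R/A).
p = 4/21 = 0.190476.
d = −ln(1 − 0.190476) = −ln(0.809524) = 0.2113.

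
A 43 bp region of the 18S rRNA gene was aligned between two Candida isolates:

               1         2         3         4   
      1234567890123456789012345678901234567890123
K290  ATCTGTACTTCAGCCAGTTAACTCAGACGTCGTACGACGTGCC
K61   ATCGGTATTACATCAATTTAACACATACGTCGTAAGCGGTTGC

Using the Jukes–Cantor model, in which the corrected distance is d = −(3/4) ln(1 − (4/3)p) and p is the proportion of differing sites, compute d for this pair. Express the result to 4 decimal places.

Differing sites — 4:T/G; 8:C/T; 10:T/A; 13:G/T; 15:C/A; 17:G/T; 23:T/A; 26:G/T; 35:C/A; 37:A/C; 38:C/G; 41:G/T; 42:C/G.
p = 13/43 = 0.302326.
d = −0.75 · ln(1 − (4/3)·0.302326) = −0.75 · ln(0.596899) = −0.75 · (-0.516007) = 0.3870.

0.3870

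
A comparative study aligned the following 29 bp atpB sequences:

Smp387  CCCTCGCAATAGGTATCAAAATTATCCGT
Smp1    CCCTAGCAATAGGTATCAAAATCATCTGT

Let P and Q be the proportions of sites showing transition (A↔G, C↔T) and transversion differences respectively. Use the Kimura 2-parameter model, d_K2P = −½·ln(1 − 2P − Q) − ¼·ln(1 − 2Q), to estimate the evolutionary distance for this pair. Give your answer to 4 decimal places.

0.1125

Mismatches occur at site 5 (C↔A, transversion), site 23 (T↔C, transition), site 27 (C↔T, transition).
Of the 3 differences, 2 transitions and 1 transversion over 29 sites: P = 2/29 = 0.068966, Q = 1/29 = 0.034483.
d = −0.5·ln(0.827585) − 0.25·ln(0.931034) = −0.5·(-0.189243) − 0.25·(-0.071459) = 0.1125.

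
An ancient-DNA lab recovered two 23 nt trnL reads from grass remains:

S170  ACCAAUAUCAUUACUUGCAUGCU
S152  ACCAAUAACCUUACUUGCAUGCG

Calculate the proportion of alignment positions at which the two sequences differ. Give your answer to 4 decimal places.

The sequences differ at positions 8 (U/A), 10 (A/C), 23 (U/G).
There are 3 differences over 23 sites, so p = 3/23 = 0.1304.

0.1304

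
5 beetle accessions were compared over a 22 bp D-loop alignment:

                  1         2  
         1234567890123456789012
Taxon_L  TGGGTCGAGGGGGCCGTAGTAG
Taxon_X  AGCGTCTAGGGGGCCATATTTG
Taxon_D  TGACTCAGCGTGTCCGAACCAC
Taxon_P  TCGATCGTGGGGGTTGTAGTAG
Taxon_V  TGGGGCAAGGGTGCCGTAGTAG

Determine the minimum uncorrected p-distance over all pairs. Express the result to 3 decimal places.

Pairwise Hamming distances:
  Taxon_L vs Taxon_X: 6
  Taxon_L vs Taxon_D: 11
  Taxon_L vs Taxon_P: 5
  Taxon_L vs Taxon_V: 3
  Taxon_X vs Taxon_D: 14
  Taxon_X vs Taxon_P: 11
  Taxon_X vs Taxon_V: 8
  Taxon_D vs Taxon_P: 14
  Taxon_D vs Taxon_V: 12
  Taxon_P vs Taxon_V: 8
The smallest is 3 mismatches, between Taxon_L and Taxon_V; p = 3/22 = 0.136.

0.136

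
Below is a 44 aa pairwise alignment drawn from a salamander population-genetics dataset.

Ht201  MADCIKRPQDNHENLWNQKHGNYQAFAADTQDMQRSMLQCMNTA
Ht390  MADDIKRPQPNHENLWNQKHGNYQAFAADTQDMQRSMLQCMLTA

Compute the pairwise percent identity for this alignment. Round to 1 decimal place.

93.2%

The sequences differ at positions 4 (C/D), 10 (D/P), 42 (N/L).
41 of the 44 sites match, so the percent identity is 41/44 × 100 = 93.2%.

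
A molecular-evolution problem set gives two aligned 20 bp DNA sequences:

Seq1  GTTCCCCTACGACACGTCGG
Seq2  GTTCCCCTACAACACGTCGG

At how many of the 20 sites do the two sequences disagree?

Differing sites — 11:G/A.
That gives 1 mismatch out of 20 aligned sites, so the Hamming distance is 1.

1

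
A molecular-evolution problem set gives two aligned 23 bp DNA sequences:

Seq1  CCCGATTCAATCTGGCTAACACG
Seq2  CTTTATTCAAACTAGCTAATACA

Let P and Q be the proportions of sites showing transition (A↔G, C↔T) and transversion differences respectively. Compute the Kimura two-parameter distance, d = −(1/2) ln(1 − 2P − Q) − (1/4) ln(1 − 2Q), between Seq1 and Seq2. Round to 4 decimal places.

Mismatches occur at site 2 (C/T, transition), site 3 (C/T, transition), site 4 (G/T, transversion), site 11 (T/A, transversion), site 14 (G/A, transition), site 20 (C/T, transition), site 23 (G/A, transition).
Of the 7 differences, 5 transitions and 2 transversions over 23 sites: P = 5/23 = 0.217391, Q = 2/23 = 0.086957.
d = −0.5·ln(0.478261) − 0.25·ln(0.826086) = −0.5·(-0.737599) − 0.25·(-0.191056) = 0.4166.

0.4166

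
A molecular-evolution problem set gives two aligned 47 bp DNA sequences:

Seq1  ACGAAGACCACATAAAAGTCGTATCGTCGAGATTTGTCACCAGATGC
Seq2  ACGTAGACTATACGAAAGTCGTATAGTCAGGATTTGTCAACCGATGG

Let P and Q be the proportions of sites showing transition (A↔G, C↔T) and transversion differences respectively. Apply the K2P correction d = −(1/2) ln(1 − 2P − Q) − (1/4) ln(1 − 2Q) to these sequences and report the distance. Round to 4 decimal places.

0.2843

Differing sites — 4:A/T (Tv); 9:C/T (Ti); 11:C/T (Ti); 13:T/C (Ti); 14:A/G (Ti); 25:C/A (Tv); 29:G/A (Ti); 30:A/G (Ti); 40:C/A (Tv); 42:A/C (Tv); 47:C/G (Tv).
Of the 11 differences, 6 transitions and 5 transversions over 47 sites: P = 6/47 = 0.127660, Q = 5/47 = 0.106383.
d = −0.5·ln(0.638297) − 0.25·ln(0.787234) = −0.5·(-0.448952) − 0.25·(-0.239230) = 0.2843.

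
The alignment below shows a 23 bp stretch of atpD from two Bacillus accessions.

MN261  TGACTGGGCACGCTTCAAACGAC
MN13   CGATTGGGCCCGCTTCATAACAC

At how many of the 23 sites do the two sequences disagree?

6

The sequences differ at positions 1 (T/C), 4 (C/T), 10 (A/C), 18 (A/T), 20 (C/A), 21 (G/C).
That gives 6 mismatches out of 23 aligned sites, so the Hamming distance is 6.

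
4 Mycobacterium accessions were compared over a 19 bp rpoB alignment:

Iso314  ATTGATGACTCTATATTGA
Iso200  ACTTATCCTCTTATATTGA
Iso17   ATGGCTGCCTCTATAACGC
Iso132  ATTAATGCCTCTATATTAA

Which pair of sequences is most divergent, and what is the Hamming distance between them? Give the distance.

Pairwise Hamming distances:
  Iso314 vs Iso200: 7
  Iso314 vs Iso17: 6
  Iso314 vs Iso132: 3
  Iso200 vs Iso17: 11
  Iso200 vs Iso132: 7
  Iso17 vs Iso132: 7
The largest is 11, between Iso200 and Iso17.

11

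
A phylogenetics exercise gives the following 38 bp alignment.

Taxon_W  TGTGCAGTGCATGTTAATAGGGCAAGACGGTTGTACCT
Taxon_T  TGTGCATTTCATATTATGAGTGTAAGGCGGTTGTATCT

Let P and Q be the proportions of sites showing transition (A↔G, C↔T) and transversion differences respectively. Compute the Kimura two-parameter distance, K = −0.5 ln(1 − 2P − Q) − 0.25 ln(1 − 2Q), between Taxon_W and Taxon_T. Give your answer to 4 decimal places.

0.2857

Differing sites — 7:G/T (Tv); 9:G/T (Tv); 13:G/A (Ti); 17:A/T (Tv); 18:T/G (Tv); 21:G/T (Tv); 23:C/T (Ti); 27:A/G (Ti); 36:C/T (Ti).
Of the 9 differences, 4 transitions and 5 transversions over 38 sites: P = 4/38 = 0.105263, Q = 5/38 = 0.131579.
d = −0.5·ln(0.657895) − 0.25·ln(0.736842) = −0.5·(-0.418710) − 0.25·(-0.305382) = 0.2857.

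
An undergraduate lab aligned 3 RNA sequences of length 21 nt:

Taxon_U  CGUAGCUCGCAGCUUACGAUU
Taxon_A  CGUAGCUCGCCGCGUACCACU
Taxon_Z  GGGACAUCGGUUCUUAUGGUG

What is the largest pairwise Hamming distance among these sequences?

13

Pairwise Hamming distances:
  Taxon_U vs Taxon_A: 4
  Taxon_U vs Taxon_Z: 10
  Taxon_A vs Taxon_Z: 13
The largest is 13, between Taxon_A and Taxon_Z.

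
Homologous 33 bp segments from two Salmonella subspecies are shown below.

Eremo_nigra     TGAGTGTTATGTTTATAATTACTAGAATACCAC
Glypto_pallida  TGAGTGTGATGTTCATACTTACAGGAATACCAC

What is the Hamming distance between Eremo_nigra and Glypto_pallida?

The sequences differ at positions 8 (T/G), 14 (T/C), 18 (A/C), 23 (T/A), 24 (A/G).
That gives 5 mismatches out of 33 aligned sites, so the Hamming distance is 5.

5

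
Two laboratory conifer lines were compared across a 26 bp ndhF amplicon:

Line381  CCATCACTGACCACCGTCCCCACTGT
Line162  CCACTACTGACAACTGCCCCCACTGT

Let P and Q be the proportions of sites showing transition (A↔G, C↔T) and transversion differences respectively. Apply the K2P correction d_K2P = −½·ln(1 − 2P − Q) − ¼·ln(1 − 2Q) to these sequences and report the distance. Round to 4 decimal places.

The sequences differ at positions 4 (T/C, transition), 5 (C/T, transition), 12 (C/A, transversion), 15 (C/T, transition), 17 (T/C, transition).
Of the 5 differences, 4 transitions and 1 transversion over 26 sites: P = 4/26 = 0.153846, Q = 1/26 = 0.038462.
d = −0.5·ln(0.653846) − 0.25·ln(0.923076) = −0.5·(-0.424883) − 0.25·(-0.080044) = 0.2325.

0.2325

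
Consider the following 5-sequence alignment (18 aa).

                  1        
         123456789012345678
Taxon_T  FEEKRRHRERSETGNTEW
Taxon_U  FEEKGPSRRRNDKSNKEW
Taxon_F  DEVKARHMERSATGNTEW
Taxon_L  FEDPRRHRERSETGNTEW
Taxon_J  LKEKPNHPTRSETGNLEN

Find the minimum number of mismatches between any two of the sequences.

Pairwise Hamming distances:
  Taxon_T vs Taxon_U: 9
  Taxon_T vs Taxon_F: 5
  Taxon_T vs Taxon_L: 2
  Taxon_T vs Taxon_J: 8
  Taxon_U vs Taxon_F: 12
  Taxon_U vs Taxon_L: 11
  Taxon_U vs Taxon_J: 13
  Taxon_F vs Taxon_L: 6
  Taxon_F vs Taxon_J: 10
  Taxon_L vs Taxon_J: 10
The smallest is 2, between Taxon_T and Taxon_L.

2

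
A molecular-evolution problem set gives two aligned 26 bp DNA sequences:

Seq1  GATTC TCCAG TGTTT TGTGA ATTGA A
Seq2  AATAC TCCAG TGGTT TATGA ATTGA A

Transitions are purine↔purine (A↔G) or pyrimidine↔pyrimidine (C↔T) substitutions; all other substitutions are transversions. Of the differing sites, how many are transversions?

Mismatches occur at site 1 (G↔A, transition), site 4 (T↔A, transversion), site 13 (T↔G, transversion), site 17 (G↔A, transition).
Of the 4 differences, 2 transitions and 2 transversions, so the answer is 2.

2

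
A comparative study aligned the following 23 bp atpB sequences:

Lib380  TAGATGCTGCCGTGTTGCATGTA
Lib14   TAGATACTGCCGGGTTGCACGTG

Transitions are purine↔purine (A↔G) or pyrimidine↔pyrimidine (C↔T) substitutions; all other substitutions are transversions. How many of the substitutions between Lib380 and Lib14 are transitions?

The sequences differ at positions 6 (G/A, transition), 13 (T/G, transversion), 20 (T/C, transition), 23 (A/G, transition).
Of the 4 differences, 3 transitions and 1 transversion, so the answer is 3.

3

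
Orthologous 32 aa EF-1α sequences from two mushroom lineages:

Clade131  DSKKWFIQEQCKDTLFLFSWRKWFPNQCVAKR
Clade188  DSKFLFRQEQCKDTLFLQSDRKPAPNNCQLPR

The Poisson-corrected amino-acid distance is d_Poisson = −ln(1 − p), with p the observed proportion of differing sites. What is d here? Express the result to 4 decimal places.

0.4212

The sequences differ at positions 4 (K/F), 5 (W/L), 7 (I/R), 18 (F/Q), 20 (W/D), 23 (W/P), 24 (F/A), 27 (Q/N), 29 (V/Q), 30 (A/L), 31 (K/P).
p = 11/32 = 0.343750.
d = −ln(1 − 0.343750) = −ln(0.656250) = 0.4212.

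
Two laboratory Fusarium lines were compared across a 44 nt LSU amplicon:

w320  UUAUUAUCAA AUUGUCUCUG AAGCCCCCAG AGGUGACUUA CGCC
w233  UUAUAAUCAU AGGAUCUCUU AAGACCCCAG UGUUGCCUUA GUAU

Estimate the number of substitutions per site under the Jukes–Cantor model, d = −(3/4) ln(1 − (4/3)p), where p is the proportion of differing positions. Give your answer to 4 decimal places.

0.4141

Mismatches occur at site 5 (U/A), site 10 (A/U), site 12 (U/G), site 13 (U/G), site 14 (G/A), site 20 (G/U), site 24 (C/A), site 31 (A/U), site 33 (G/U), site 36 (A/C), site 41 (C/G), site 42 (G/U), site 43 (C/A), site 44 (C/U).
p = 14/44 = 0.318182.
d = −0.75 · ln(1 − (4/3)·0.318182) = −0.75 · ln(0.575757) = −0.75 · (-0.552070) = 0.4141.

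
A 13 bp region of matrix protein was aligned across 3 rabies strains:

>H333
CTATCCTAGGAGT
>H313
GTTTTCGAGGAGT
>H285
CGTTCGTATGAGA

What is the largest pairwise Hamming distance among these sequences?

Pairwise Hamming distances:
  H333 vs H313: 4
  H333 vs H285: 5
  H313 vs H285: 7
The largest is 7, between H313 and H285.

7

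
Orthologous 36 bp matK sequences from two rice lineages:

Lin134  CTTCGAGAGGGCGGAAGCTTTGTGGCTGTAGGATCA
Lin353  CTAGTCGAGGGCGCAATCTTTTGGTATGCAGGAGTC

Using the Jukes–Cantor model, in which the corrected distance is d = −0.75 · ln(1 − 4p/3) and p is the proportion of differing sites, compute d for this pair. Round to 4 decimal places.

The sequences differ at positions 3 (T/A), 4 (C/G), 5 (G/T), 6 (A/C), 14 (G/C), 17 (G/T), 22 (G/T), 23 (T/G), 25 (G/T), 26 (C/A), 29 (T/C), 34 (T/G), 35 (C/T), 36 (A/C).
p = 14/36 = 0.388889.
d = −0.75 · ln(1 − (4/3)·0.388889) = −0.75 · ln(0.481481) = −0.75 · (-0.730889) = 0.5482.

0.5482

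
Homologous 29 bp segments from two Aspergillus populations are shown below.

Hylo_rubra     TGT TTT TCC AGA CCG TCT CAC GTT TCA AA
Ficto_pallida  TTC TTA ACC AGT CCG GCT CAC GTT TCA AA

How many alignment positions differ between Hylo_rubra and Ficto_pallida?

6

The sequences differ at positions 2 (G/T), 3 (T/C), 6 (T/A), 7 (T/A), 12 (A/T), 16 (T/G).
That gives 6 mismatches out of 29 aligned sites, so the Hamming distance is 6.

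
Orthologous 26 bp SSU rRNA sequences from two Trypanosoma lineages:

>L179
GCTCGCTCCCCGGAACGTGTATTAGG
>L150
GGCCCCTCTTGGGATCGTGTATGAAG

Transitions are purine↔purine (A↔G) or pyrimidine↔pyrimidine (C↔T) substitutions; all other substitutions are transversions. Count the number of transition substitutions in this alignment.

4

The sequences differ at positions 2 (C/G, transversion), 3 (T/C, transition), 5 (G/C, transversion), 9 (C/T, transition), 10 (C/T, transition), 11 (C/G, transversion), 15 (A/T, transversion), 23 (T/G, transversion), 25 (G/A, transition).
Of the 9 differences, 4 transitions and 5 transversions, so the answer is 4.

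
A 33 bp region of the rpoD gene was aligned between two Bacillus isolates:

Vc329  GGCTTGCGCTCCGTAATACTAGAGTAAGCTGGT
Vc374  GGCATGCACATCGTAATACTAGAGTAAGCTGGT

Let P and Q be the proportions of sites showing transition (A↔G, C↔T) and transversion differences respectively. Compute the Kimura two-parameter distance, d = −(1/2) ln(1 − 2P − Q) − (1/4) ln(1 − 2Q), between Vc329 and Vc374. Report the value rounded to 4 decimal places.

Mismatches occur at site 4 (T/A, transversion), site 8 (G/A, transition), site 10 (T/A, transversion), site 11 (C/T, transition).
Of the 4 differences, 2 transitions and 2 transversions over 33 sites: P = 2/33 = 0.060606, Q = 2/33 = 0.060606.
d = −0.5·ln(0.818182) − 0.25·ln(0.878788) = −0.5·(-0.200670) − 0.25·(-0.129212) = 0.1326.

0.1326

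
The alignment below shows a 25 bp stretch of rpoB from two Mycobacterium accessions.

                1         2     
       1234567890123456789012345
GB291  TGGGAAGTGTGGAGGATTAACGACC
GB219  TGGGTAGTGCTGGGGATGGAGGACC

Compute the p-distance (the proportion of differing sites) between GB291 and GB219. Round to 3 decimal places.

0.280

Differing sites — 5:A/T; 10:T/C; 11:G/T; 13:A/G; 18:T/G; 19:A/G; 21:C/G.
There are 7 differences over 25 sites, so p = 7/25 = 0.280.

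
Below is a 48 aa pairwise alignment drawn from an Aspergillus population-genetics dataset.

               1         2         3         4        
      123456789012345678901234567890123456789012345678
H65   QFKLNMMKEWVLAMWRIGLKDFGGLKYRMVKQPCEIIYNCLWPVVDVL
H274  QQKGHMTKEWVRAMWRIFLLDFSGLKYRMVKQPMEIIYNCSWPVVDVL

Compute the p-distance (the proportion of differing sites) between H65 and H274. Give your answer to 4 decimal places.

0.2083

The sequences differ at positions 2 (F/Q), 4 (L/G), 5 (N/H), 7 (M/T), 12 (L/R), 18 (G/F), 20 (K/L), 23 (G/S), 34 (C/M), 41 (L/S).
There are 10 differences over 48 sites, so p = 10/48 = 0.2083.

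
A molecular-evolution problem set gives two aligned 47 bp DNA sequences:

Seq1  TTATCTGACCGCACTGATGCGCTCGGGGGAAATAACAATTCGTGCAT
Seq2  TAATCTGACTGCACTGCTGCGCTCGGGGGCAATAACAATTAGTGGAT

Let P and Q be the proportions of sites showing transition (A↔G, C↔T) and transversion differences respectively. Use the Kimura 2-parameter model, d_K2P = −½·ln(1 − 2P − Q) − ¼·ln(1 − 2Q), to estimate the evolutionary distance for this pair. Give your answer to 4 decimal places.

The sequences differ at positions 2 (T/A, transversion), 10 (C/T, transition), 17 (A/C, transversion), 30 (A/C, transversion), 41 (C/A, transversion), 45 (C/G, transversion).
Of the 6 differences, 1 transition and 5 transversions over 47 sites: P = 1/47 = 0.021277, Q = 5/47 = 0.106383.
d = −0.5·ln(0.851063) − 0.25·ln(0.787234) = −0.5·(-0.161269) − 0.25·(-0.239230) = 0.1404.

0.1404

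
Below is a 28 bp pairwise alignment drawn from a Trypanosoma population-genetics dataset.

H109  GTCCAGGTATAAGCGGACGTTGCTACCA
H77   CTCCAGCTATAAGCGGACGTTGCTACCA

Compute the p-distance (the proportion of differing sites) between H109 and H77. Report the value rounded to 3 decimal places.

0.071

Differing sites — 1:G/C; 7:G/C.
There are 2 differences over 28 sites, so p = 2/28 = 0.071.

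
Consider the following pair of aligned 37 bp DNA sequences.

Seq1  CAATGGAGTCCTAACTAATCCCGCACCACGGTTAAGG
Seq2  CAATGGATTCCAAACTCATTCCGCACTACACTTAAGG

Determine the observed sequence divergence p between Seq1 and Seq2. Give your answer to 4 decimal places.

Mismatches occur at site 8 (G↔T), site 12 (T↔A), site 17 (A↔C), site 20 (C↔T), site 27 (C↔T), site 30 (G↔A), site 31 (G↔C).
There are 7 differences over 37 sites, so p = 7/37 = 0.1892.

0.1892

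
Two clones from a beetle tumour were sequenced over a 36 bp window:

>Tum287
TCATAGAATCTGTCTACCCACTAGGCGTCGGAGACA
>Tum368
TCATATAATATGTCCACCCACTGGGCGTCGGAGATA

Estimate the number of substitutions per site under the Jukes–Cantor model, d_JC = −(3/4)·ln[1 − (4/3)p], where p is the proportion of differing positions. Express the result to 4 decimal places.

0.1536

The sequences differ at positions 6 (G/T), 10 (C/A), 15 (T/C), 23 (A/G), 35 (C/T).
p = 5/36 = 0.138889.
d = −0.75 · ln(1 − (4/3)·0.138889) = −0.75 · ln(0.814815) = −0.75 · (-0.204794) = 0.1536.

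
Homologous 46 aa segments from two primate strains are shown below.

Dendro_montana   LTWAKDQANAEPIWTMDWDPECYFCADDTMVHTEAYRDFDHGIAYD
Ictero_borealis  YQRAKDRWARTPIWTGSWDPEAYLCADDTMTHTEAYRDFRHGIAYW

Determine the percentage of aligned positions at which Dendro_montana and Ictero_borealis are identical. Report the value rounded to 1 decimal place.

67.4%

Differing sites — 1:L/Y; 2:T/Q; 3:W/R; 7:Q/R; 8:A/W; 9:N/A; 10:A/R; 11:E/T; 16:M/G; 17:D/S; 22:C/A; 24:F/L; 31:V/T; 40:D/R; 46:D/W.
31 of the 46 sites match, so the percent identity is 31/46 × 100 = 67.4%.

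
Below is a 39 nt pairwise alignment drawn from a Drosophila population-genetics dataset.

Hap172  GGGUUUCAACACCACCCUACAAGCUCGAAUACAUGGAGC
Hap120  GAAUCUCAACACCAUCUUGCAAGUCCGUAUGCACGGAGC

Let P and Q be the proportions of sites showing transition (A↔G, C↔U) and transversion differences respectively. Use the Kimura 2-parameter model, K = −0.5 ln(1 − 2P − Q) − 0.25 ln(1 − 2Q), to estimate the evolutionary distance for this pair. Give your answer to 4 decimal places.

Differing sites — 2:G/A (Ti); 3:G/A (Ti); 5:U/C (Ti); 15:C/U (Ti); 17:C/U (Ti); 19:A/G (Ti); 24:C/U (Ti); 25:U/C (Ti); 28:A/U (Tv); 31:A/G (Ti); 34:U/C (Ti).
Of the 11 differences, 10 transitions and 1 transversion over 39 sites: P = 10/39 = 0.256410, Q = 1/39 = 0.025641.
d = −0.5·ln(0.461539) − 0.25·ln(0.948718) = −0.5·(-0.773189) − 0.25·(-0.052644) = 0.3998.

0.3998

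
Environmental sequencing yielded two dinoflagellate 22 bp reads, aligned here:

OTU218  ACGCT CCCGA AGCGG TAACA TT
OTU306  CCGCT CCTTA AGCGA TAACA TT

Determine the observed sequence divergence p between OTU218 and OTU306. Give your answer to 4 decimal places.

0.1818

The sequences differ at positions 1 (A/C), 8 (C/T), 9 (G/T), 15 (G/A).
There are 4 differences over 22 sites, so p = 4/22 = 0.1818.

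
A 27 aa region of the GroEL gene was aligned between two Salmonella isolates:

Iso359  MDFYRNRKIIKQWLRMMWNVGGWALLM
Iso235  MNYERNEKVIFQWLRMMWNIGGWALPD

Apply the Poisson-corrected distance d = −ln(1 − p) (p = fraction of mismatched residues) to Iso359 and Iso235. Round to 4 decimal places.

Differing sites — 2:D/N; 3:F/Y; 4:Y/E; 7:R/E; 9:I/V; 11:K/F; 20:V/I; 26:L/P; 27:M/D.
p = 9/27 = 0.333333.
d = −ln(1 − 0.333333) = −ln(0.666667) = 0.4055.

0.4055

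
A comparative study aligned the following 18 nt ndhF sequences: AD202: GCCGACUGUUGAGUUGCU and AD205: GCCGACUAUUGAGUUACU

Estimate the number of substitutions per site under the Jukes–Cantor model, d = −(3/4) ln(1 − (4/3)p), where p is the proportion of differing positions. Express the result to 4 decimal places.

Mismatches occur at site 8 (G→A), site 16 (G→A).
p = 2/18 = 0.111111.
d = −0.75 · ln(1 − (4/3)·0.111111) = −0.75 · ln(0.851852) = −0.75 · (-0.160342) = 0.1203.

0.1203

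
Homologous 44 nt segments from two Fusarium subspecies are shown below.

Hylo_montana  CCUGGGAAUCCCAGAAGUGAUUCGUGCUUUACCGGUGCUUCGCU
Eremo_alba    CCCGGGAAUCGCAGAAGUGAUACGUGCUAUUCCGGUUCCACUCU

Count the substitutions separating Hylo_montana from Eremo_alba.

9

Mismatches occur at site 3 (U↔C), site 11 (C↔G), site 22 (U↔A), site 29 (U↔A), site 31 (A↔U), site 37 (G↔U), site 39 (U↔C), site 40 (U↔A), site 42 (G↔U).
That gives 9 mismatches out of 44 aligned sites, so the Hamming distance is 9.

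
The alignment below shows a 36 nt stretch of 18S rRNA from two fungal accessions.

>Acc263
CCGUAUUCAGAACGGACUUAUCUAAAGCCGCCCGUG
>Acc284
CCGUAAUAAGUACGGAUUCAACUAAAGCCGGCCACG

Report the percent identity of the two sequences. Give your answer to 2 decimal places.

Mismatches occur at site 6 (U/A), site 8 (C/A), site 11 (A/U), site 17 (C/U), site 19 (U/C), site 21 (U/A), site 31 (C/G), site 34 (G/A), site 35 (U/C).
27 of the 36 sites match, so the percent identity is 27/36 × 100 = 75.00%.

75.00%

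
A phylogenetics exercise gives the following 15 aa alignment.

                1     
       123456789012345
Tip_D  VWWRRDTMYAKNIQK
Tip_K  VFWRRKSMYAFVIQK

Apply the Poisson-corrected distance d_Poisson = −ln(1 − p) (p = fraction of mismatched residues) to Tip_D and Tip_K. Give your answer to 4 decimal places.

Differing sites — 2:W/F; 6:D/K; 7:T/S; 11:K/F; 12:N/V.
p = 5/15 = 0.333333.
d = −ln(1 − 0.333333) = −ln(0.666667) = 0.4055.

0.4055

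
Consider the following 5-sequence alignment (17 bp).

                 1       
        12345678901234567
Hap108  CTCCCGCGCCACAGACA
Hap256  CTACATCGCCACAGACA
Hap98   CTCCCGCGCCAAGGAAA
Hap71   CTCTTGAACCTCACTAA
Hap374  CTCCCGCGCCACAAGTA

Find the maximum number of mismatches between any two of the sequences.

10

Pairwise Hamming distances:
  Hap108 vs Hap256: 3
  Hap108 vs Hap98: 3
  Hap108 vs Hap71: 8
  Hap108 vs Hap374: 3
  Hap256 vs Hap98: 6
  Hap256 vs Hap71: 10
  Hap256 vs Hap374: 6
  Hap98 vs Hap71: 9
  Hap98 vs Hap374: 5
  Hap71 vs Hap374: 8
The largest is 10, between Hap256 and Hap71.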